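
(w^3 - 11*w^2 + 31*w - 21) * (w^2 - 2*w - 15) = w^5 - 13*w^4 + 38*w^3 + 82*w^2 - 423*w + 315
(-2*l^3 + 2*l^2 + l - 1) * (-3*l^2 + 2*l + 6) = 6*l^5 - 10*l^4 - 11*l^3 + 17*l^2 + 4*l - 6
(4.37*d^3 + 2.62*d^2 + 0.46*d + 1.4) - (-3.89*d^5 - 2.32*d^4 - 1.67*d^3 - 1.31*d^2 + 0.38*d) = 3.89*d^5 + 2.32*d^4 + 6.04*d^3 + 3.93*d^2 + 0.08*d + 1.4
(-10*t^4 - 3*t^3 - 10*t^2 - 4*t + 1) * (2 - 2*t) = 20*t^5 - 14*t^4 + 14*t^3 - 12*t^2 - 10*t + 2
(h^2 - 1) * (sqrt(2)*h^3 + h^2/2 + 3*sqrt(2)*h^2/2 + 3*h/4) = sqrt(2)*h^5 + h^4/2 + 3*sqrt(2)*h^4/2 - sqrt(2)*h^3 + 3*h^3/4 - 3*sqrt(2)*h^2/2 - h^2/2 - 3*h/4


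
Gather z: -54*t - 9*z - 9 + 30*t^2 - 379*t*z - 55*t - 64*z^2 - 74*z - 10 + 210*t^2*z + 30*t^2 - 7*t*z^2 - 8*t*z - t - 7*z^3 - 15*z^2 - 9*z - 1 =60*t^2 - 110*t - 7*z^3 + z^2*(-7*t - 79) + z*(210*t^2 - 387*t - 92) - 20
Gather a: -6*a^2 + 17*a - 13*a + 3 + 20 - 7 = -6*a^2 + 4*a + 16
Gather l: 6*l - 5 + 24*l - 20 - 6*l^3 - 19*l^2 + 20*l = -6*l^3 - 19*l^2 + 50*l - 25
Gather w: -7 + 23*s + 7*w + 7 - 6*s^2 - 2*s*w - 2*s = -6*s^2 + 21*s + w*(7 - 2*s)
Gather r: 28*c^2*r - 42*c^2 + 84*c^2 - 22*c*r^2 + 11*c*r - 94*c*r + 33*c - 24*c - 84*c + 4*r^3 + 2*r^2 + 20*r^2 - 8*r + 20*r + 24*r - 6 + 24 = 42*c^2 - 75*c + 4*r^3 + r^2*(22 - 22*c) + r*(28*c^2 - 83*c + 36) + 18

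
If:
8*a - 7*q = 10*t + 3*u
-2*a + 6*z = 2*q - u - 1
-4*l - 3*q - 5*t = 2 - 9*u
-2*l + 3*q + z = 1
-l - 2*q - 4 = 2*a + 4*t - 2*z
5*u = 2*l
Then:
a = -1481/1350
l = -77/15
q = -1838/675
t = 74/45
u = -154/75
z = -247/225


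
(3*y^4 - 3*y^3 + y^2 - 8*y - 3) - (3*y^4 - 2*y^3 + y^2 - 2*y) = -y^3 - 6*y - 3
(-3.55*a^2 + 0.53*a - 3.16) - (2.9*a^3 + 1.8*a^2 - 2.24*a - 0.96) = -2.9*a^3 - 5.35*a^2 + 2.77*a - 2.2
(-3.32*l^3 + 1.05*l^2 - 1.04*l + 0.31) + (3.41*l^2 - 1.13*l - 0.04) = -3.32*l^3 + 4.46*l^2 - 2.17*l + 0.27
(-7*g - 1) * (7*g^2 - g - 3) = -49*g^3 + 22*g + 3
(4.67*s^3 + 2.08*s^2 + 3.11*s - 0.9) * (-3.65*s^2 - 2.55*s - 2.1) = -17.0455*s^5 - 19.5005*s^4 - 26.4625*s^3 - 9.0135*s^2 - 4.236*s + 1.89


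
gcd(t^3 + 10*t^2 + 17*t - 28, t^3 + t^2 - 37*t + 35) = t^2 + 6*t - 7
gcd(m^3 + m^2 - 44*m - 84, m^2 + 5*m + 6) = m + 2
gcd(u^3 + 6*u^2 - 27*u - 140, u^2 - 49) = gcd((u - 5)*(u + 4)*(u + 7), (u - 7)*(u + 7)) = u + 7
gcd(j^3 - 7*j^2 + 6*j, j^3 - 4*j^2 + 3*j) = j^2 - j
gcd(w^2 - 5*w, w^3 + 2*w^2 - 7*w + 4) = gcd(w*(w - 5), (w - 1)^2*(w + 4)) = 1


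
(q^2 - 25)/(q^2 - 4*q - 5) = (q + 5)/(q + 1)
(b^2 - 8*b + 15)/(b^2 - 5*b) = (b - 3)/b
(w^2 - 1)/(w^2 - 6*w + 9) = (w^2 - 1)/(w^2 - 6*w + 9)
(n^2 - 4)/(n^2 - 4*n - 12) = (n - 2)/(n - 6)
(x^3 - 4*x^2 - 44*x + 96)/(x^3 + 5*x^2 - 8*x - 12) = (x - 8)/(x + 1)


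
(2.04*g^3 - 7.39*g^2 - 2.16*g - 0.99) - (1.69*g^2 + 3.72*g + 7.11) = 2.04*g^3 - 9.08*g^2 - 5.88*g - 8.1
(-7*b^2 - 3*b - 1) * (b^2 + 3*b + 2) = -7*b^4 - 24*b^3 - 24*b^2 - 9*b - 2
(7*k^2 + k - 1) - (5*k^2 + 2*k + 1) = 2*k^2 - k - 2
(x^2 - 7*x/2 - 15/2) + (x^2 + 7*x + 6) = 2*x^2 + 7*x/2 - 3/2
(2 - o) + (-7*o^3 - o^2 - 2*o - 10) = -7*o^3 - o^2 - 3*o - 8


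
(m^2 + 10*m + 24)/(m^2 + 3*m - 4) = (m + 6)/(m - 1)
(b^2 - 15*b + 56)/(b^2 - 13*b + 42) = (b - 8)/(b - 6)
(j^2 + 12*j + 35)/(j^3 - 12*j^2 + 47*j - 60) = (j^2 + 12*j + 35)/(j^3 - 12*j^2 + 47*j - 60)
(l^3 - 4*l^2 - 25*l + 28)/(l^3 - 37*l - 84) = (l - 1)/(l + 3)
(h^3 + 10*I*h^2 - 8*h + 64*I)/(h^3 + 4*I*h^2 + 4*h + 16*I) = (h + 8*I)/(h + 2*I)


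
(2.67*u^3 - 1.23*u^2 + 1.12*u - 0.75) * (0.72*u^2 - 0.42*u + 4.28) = 1.9224*u^5 - 2.007*u^4 + 12.7506*u^3 - 6.2748*u^2 + 5.1086*u - 3.21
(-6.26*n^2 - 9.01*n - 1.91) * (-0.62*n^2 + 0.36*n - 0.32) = 3.8812*n^4 + 3.3326*n^3 - 0.0561999999999998*n^2 + 2.1956*n + 0.6112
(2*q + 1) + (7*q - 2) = 9*q - 1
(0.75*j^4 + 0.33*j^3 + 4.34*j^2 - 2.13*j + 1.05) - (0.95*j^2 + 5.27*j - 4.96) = 0.75*j^4 + 0.33*j^3 + 3.39*j^2 - 7.4*j + 6.01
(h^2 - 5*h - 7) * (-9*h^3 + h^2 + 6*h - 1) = -9*h^5 + 46*h^4 + 64*h^3 - 38*h^2 - 37*h + 7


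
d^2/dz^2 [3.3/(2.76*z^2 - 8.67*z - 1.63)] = (50.27616*z^2 - 157.93272*z - 3.3*(5.52*z - 8.67)*(11.04*z - 17.34) - 29.69208)/(-2.76*z^2 + 8.67*z + 1.63)^3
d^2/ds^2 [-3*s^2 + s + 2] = -6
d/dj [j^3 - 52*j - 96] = 3*j^2 - 52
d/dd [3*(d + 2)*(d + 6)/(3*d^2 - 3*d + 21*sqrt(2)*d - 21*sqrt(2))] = (-(d + 2)*(d + 6)*(2*d - 1 + 7*sqrt(2)) + 2*(d + 4)*(d^2 - d + 7*sqrt(2)*d - 7*sqrt(2)))/(d^2 - d + 7*sqrt(2)*d - 7*sqrt(2))^2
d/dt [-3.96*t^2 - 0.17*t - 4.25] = -7.92*t - 0.17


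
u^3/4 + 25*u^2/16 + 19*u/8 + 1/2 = (u/4 + 1/2)*(u + 1/4)*(u + 4)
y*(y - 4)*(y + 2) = y^3 - 2*y^2 - 8*y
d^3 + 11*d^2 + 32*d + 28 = (d + 2)^2*(d + 7)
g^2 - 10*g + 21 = (g - 7)*(g - 3)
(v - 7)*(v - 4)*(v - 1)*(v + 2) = v^4 - 10*v^3 + 15*v^2 + 50*v - 56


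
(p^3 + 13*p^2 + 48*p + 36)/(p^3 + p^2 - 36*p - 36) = (p + 6)/(p - 6)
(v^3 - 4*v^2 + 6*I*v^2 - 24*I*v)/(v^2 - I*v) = (v^2 + v*(-4 + 6*I) - 24*I)/(v - I)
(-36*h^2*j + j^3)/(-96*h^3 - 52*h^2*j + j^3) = j*(6*h - j)/(16*h^2 + 6*h*j - j^2)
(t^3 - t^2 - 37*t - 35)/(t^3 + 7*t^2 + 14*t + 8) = (t^2 - 2*t - 35)/(t^2 + 6*t + 8)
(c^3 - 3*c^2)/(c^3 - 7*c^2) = (c - 3)/(c - 7)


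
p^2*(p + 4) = p^3 + 4*p^2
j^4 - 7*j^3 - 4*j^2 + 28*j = j*(j - 7)*(j - 2)*(j + 2)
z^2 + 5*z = z*(z + 5)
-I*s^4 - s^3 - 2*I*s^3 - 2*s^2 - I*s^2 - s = s*(s + 1)*(s - I)*(-I*s - I)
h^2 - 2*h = h*(h - 2)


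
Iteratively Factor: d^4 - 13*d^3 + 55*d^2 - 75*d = (d - 5)*(d^3 - 8*d^2 + 15*d) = (d - 5)*(d - 3)*(d^2 - 5*d) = d*(d - 5)*(d - 3)*(d - 5)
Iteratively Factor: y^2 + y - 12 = (y - 3)*(y + 4)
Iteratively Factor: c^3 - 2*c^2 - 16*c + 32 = (c - 2)*(c^2 - 16) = (c - 2)*(c + 4)*(c - 4)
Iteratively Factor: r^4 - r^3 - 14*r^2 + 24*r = (r + 4)*(r^3 - 5*r^2 + 6*r) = (r - 3)*(r + 4)*(r^2 - 2*r) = r*(r - 3)*(r + 4)*(r - 2)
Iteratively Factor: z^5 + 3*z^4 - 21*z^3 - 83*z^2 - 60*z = (z + 3)*(z^4 - 21*z^2 - 20*z) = (z + 1)*(z + 3)*(z^3 - z^2 - 20*z) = (z - 5)*(z + 1)*(z + 3)*(z^2 + 4*z) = z*(z - 5)*(z + 1)*(z + 3)*(z + 4)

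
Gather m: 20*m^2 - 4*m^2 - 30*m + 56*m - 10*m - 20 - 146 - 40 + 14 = 16*m^2 + 16*m - 192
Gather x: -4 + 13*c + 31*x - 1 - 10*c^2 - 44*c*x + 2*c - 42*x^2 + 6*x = -10*c^2 + 15*c - 42*x^2 + x*(37 - 44*c) - 5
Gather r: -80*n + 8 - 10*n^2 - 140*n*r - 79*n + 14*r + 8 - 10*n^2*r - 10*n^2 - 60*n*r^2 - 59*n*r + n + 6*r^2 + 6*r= -20*n^2 - 158*n + r^2*(6 - 60*n) + r*(-10*n^2 - 199*n + 20) + 16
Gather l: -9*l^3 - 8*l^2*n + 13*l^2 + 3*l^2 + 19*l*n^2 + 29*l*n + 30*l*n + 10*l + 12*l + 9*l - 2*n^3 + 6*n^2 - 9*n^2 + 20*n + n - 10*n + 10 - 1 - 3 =-9*l^3 + l^2*(16 - 8*n) + l*(19*n^2 + 59*n + 31) - 2*n^3 - 3*n^2 + 11*n + 6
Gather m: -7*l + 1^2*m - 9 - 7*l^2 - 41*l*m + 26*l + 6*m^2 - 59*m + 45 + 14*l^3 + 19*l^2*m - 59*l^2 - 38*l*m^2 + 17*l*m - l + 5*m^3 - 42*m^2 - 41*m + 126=14*l^3 - 66*l^2 + 18*l + 5*m^3 + m^2*(-38*l - 36) + m*(19*l^2 - 24*l - 99) + 162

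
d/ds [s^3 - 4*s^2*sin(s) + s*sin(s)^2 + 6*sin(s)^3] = -4*s^2*cos(s) + 3*s^2 - 8*s*sin(s) + s*sin(2*s) + 18*sin(s)^2*cos(s) + sin(s)^2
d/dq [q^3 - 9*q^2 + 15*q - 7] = 3*q^2 - 18*q + 15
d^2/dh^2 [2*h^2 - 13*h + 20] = 4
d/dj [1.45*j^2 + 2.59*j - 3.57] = 2.9*j + 2.59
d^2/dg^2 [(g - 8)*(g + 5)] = 2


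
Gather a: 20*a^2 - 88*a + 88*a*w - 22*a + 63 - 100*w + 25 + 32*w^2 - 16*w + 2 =20*a^2 + a*(88*w - 110) + 32*w^2 - 116*w + 90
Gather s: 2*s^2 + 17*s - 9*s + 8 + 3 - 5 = 2*s^2 + 8*s + 6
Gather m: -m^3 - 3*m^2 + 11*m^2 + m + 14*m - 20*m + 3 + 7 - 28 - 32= -m^3 + 8*m^2 - 5*m - 50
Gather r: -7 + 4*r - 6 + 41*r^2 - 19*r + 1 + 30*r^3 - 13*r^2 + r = 30*r^3 + 28*r^2 - 14*r - 12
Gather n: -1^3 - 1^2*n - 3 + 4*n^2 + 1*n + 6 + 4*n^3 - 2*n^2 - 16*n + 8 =4*n^3 + 2*n^2 - 16*n + 10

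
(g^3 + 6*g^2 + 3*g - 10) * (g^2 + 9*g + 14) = g^5 + 15*g^4 + 71*g^3 + 101*g^2 - 48*g - 140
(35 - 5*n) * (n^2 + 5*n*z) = -5*n^3 - 25*n^2*z + 35*n^2 + 175*n*z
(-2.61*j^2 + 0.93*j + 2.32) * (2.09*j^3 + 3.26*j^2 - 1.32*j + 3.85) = -5.4549*j^5 - 6.5649*j^4 + 11.3258*j^3 - 3.7129*j^2 + 0.5181*j + 8.932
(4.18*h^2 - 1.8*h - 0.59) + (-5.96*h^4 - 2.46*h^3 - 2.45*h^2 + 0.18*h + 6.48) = -5.96*h^4 - 2.46*h^3 + 1.73*h^2 - 1.62*h + 5.89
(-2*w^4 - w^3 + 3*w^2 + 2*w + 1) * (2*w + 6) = -4*w^5 - 14*w^4 + 22*w^2 + 14*w + 6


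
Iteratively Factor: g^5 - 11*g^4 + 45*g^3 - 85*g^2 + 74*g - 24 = (g - 1)*(g^4 - 10*g^3 + 35*g^2 - 50*g + 24) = (g - 3)*(g - 1)*(g^3 - 7*g^2 + 14*g - 8) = (g - 3)*(g - 2)*(g - 1)*(g^2 - 5*g + 4) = (g - 3)*(g - 2)*(g - 1)^2*(g - 4)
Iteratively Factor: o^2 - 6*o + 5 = (o - 5)*(o - 1)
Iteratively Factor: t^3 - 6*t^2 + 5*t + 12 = (t - 3)*(t^2 - 3*t - 4) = (t - 4)*(t - 3)*(t + 1)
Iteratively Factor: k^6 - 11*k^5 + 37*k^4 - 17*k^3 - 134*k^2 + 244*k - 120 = (k + 2)*(k^5 - 13*k^4 + 63*k^3 - 143*k^2 + 152*k - 60) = (k - 1)*(k + 2)*(k^4 - 12*k^3 + 51*k^2 - 92*k + 60) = (k - 2)*(k - 1)*(k + 2)*(k^3 - 10*k^2 + 31*k - 30) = (k - 5)*(k - 2)*(k - 1)*(k + 2)*(k^2 - 5*k + 6) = (k - 5)*(k - 3)*(k - 2)*(k - 1)*(k + 2)*(k - 2)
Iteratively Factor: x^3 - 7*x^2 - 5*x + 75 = (x + 3)*(x^2 - 10*x + 25) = (x - 5)*(x + 3)*(x - 5)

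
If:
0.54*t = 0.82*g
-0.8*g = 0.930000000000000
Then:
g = -1.16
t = -1.77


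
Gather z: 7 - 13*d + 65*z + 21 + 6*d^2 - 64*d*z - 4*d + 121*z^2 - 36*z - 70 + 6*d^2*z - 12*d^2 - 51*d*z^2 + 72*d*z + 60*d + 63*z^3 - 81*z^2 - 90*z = -6*d^2 + 43*d + 63*z^3 + z^2*(40 - 51*d) + z*(6*d^2 + 8*d - 61) - 42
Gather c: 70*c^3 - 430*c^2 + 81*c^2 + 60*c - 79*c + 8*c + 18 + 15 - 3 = 70*c^3 - 349*c^2 - 11*c + 30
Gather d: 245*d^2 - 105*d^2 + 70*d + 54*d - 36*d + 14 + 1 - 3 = 140*d^2 + 88*d + 12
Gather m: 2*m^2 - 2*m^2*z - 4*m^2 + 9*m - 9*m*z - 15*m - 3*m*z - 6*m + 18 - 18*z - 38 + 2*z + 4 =m^2*(-2*z - 2) + m*(-12*z - 12) - 16*z - 16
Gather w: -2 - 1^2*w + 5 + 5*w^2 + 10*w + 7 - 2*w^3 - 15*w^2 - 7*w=-2*w^3 - 10*w^2 + 2*w + 10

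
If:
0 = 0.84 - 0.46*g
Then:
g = 1.83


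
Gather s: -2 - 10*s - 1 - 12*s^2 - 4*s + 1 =-12*s^2 - 14*s - 2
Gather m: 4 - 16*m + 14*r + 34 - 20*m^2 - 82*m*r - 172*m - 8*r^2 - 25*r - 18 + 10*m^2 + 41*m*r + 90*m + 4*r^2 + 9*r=-10*m^2 + m*(-41*r - 98) - 4*r^2 - 2*r + 20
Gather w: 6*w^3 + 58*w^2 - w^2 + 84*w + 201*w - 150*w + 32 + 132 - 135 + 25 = 6*w^3 + 57*w^2 + 135*w + 54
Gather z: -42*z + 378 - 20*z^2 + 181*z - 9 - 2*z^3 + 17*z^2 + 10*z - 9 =-2*z^3 - 3*z^2 + 149*z + 360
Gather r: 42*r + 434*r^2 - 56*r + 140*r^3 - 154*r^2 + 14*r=140*r^3 + 280*r^2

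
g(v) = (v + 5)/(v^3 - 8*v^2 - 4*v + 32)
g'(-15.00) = 0.00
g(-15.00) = 0.00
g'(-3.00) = -0.07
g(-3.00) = -0.04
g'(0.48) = 0.11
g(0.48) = 0.19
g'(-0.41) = 0.02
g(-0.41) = 0.14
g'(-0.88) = -0.03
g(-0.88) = 0.14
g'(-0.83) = -0.02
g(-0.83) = 0.14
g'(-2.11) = -6.18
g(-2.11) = -0.63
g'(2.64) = 0.70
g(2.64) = -0.48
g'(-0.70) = -0.01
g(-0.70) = 0.14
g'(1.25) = 0.51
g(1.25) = 0.38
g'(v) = (v + 5)*(-3*v^2 + 16*v + 4)/(v^3 - 8*v^2 - 4*v + 32)^2 + 1/(v^3 - 8*v^2 - 4*v + 32)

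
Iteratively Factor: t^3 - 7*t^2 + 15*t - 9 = (t - 3)*(t^2 - 4*t + 3) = (t - 3)^2*(t - 1)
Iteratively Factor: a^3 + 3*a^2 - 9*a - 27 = (a + 3)*(a^2 - 9) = (a - 3)*(a + 3)*(a + 3)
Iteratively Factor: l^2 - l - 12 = (l - 4)*(l + 3)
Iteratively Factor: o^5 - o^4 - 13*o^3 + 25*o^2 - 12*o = (o + 4)*(o^4 - 5*o^3 + 7*o^2 - 3*o) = (o - 3)*(o + 4)*(o^3 - 2*o^2 + o) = (o - 3)*(o - 1)*(o + 4)*(o^2 - o) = o*(o - 3)*(o - 1)*(o + 4)*(o - 1)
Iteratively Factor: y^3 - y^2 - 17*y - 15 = (y + 1)*(y^2 - 2*y - 15) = (y + 1)*(y + 3)*(y - 5)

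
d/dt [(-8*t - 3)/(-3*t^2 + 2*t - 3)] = 6*(-4*t^2 - 3*t + 5)/(9*t^4 - 12*t^3 + 22*t^2 - 12*t + 9)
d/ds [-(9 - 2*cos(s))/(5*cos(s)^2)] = 2*(cos(s) - 9)*sin(s)/(5*cos(s)^3)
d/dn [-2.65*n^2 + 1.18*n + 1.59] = 1.18 - 5.3*n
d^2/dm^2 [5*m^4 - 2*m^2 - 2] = 60*m^2 - 4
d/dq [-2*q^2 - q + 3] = -4*q - 1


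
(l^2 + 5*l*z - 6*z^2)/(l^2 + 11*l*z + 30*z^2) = (l - z)/(l + 5*z)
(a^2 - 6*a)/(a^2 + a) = (a - 6)/(a + 1)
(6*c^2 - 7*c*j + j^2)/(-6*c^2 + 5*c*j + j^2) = (-6*c + j)/(6*c + j)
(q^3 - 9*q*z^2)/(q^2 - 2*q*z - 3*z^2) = q*(q + 3*z)/(q + z)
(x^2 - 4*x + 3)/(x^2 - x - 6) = (x - 1)/(x + 2)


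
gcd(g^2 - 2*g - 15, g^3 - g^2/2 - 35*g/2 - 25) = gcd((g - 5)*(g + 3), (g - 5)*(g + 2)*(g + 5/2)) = g - 5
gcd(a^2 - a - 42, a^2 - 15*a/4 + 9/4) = 1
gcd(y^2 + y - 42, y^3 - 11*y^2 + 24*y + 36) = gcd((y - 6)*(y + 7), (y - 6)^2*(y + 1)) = y - 6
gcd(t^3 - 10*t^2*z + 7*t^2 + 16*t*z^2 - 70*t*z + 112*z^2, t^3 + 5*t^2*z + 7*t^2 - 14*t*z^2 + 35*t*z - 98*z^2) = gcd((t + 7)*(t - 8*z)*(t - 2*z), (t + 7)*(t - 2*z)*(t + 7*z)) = -t^2 + 2*t*z - 7*t + 14*z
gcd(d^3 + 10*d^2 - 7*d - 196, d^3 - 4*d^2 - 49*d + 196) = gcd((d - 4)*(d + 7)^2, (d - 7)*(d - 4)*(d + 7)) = d^2 + 3*d - 28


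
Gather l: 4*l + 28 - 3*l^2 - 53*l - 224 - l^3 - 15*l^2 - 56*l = -l^3 - 18*l^2 - 105*l - 196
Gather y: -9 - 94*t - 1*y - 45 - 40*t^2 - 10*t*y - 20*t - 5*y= -40*t^2 - 114*t + y*(-10*t - 6) - 54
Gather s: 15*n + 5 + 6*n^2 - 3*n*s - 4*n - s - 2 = 6*n^2 + 11*n + s*(-3*n - 1) + 3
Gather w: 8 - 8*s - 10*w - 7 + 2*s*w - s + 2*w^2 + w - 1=-9*s + 2*w^2 + w*(2*s - 9)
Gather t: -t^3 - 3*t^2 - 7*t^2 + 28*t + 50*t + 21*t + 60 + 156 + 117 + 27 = -t^3 - 10*t^2 + 99*t + 360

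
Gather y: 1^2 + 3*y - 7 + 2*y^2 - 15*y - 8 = 2*y^2 - 12*y - 14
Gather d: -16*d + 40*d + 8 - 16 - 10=24*d - 18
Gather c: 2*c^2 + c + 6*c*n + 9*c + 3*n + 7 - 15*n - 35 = 2*c^2 + c*(6*n + 10) - 12*n - 28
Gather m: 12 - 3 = 9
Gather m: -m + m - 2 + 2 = 0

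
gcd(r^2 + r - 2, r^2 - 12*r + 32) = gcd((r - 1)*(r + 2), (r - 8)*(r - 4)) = 1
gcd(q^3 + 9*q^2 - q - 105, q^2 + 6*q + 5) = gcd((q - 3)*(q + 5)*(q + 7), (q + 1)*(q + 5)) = q + 5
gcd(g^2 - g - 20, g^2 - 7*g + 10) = g - 5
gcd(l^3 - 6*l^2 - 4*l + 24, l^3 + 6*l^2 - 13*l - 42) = l + 2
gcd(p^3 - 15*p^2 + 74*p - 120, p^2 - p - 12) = p - 4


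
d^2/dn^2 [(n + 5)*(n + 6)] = 2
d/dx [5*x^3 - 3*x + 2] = 15*x^2 - 3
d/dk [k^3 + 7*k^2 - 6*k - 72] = 3*k^2 + 14*k - 6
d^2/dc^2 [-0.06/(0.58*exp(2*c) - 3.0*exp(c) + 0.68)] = ((0.1392*exp(c) - 0.18)*(0.58*exp(2*c) - 3.0*exp(c) + 0.68) - 0.06*(1.16*exp(c) - 3.0)*(2.32*exp(c) - 6.0)*exp(c))*exp(c)/(0.58*exp(2*c) - 3.0*exp(c) + 0.68)^3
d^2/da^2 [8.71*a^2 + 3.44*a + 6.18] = 17.4200000000000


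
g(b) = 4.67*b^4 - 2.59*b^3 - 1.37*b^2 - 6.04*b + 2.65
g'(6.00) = 3732.68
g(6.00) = 5409.97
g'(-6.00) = -4304.20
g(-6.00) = 6601.33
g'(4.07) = 1113.49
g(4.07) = 1062.19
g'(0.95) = 0.36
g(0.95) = -2.74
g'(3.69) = 816.60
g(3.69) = 697.39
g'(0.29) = -7.03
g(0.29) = 0.75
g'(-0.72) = -15.07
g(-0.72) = 8.51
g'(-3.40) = -820.74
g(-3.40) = 733.22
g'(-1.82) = -139.40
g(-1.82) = 75.96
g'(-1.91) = -159.31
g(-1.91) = 89.39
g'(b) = 18.68*b^3 - 7.77*b^2 - 2.74*b - 6.04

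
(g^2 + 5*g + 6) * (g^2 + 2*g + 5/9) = g^4 + 7*g^3 + 149*g^2/9 + 133*g/9 + 10/3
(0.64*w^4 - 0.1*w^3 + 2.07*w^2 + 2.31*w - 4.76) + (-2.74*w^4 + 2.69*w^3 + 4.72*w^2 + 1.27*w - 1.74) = -2.1*w^4 + 2.59*w^3 + 6.79*w^2 + 3.58*w - 6.5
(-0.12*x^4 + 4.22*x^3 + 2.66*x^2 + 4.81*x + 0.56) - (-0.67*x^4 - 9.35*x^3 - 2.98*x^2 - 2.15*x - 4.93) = 0.55*x^4 + 13.57*x^3 + 5.64*x^2 + 6.96*x + 5.49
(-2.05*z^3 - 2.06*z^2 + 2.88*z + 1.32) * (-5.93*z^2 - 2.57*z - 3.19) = 12.1565*z^5 + 17.4843*z^4 - 5.2447*z^3 - 8.6578*z^2 - 12.5796*z - 4.2108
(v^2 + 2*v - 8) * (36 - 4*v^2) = -4*v^4 - 8*v^3 + 68*v^2 + 72*v - 288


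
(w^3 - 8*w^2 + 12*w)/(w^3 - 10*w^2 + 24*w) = (w - 2)/(w - 4)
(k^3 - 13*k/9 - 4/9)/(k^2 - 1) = (k^2 - k - 4/9)/(k - 1)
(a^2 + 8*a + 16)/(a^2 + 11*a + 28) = (a + 4)/(a + 7)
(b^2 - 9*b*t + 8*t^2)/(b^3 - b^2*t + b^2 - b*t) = (b - 8*t)/(b*(b + 1))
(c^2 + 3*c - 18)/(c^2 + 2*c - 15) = (c + 6)/(c + 5)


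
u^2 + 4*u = u*(u + 4)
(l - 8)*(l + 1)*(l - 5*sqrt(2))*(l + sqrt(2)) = l^4 - 7*l^3 - 4*sqrt(2)*l^3 - 18*l^2 + 28*sqrt(2)*l^2 + 32*sqrt(2)*l + 70*l + 80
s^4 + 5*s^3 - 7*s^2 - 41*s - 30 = (s - 3)*(s + 1)*(s + 2)*(s + 5)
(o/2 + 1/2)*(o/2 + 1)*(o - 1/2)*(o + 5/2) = o^4/4 + 5*o^3/4 + 27*o^2/16 + o/16 - 5/8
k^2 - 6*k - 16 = (k - 8)*(k + 2)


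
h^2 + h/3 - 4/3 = (h - 1)*(h + 4/3)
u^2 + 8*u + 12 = (u + 2)*(u + 6)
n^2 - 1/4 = (n - 1/2)*(n + 1/2)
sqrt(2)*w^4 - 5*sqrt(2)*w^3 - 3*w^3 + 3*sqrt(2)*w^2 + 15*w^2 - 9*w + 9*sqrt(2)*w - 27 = (w - 3)^2*(w - 3*sqrt(2)/2)*(sqrt(2)*w + sqrt(2))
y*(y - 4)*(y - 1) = y^3 - 5*y^2 + 4*y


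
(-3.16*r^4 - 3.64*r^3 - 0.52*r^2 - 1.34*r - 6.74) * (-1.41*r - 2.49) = 4.4556*r^5 + 13.0008*r^4 + 9.7968*r^3 + 3.1842*r^2 + 12.84*r + 16.7826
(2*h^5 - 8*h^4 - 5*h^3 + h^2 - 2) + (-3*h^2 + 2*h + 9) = 2*h^5 - 8*h^4 - 5*h^3 - 2*h^2 + 2*h + 7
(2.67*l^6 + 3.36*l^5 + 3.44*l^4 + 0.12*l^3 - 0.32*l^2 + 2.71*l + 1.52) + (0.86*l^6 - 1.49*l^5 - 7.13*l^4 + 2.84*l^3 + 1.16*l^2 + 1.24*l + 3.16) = 3.53*l^6 + 1.87*l^5 - 3.69*l^4 + 2.96*l^3 + 0.84*l^2 + 3.95*l + 4.68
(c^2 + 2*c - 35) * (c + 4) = c^3 + 6*c^2 - 27*c - 140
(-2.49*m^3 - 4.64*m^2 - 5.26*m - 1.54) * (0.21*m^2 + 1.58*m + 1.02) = -0.5229*m^5 - 4.9086*m^4 - 10.9756*m^3 - 13.367*m^2 - 7.7984*m - 1.5708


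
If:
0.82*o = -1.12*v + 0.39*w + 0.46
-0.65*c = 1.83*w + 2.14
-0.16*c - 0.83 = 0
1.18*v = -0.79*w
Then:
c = -5.19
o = 1.50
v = -0.45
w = 0.67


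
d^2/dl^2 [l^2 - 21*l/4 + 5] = 2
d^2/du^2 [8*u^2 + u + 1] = 16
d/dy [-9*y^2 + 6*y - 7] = 6 - 18*y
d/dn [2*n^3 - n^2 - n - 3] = 6*n^2 - 2*n - 1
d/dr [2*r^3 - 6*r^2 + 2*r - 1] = 6*r^2 - 12*r + 2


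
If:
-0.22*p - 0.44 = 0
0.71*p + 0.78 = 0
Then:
No Solution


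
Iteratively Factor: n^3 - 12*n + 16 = (n - 2)*(n^2 + 2*n - 8) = (n - 2)*(n + 4)*(n - 2)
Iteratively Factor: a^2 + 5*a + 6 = (a + 2)*(a + 3)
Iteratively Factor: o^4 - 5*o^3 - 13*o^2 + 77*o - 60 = (o - 5)*(o^3 - 13*o + 12) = (o - 5)*(o - 3)*(o^2 + 3*o - 4) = (o - 5)*(o - 3)*(o + 4)*(o - 1)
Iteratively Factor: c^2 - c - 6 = (c + 2)*(c - 3)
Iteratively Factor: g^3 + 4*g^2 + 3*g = (g + 1)*(g^2 + 3*g) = (g + 1)*(g + 3)*(g)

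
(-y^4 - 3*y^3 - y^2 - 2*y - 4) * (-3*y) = 3*y^5 + 9*y^4 + 3*y^3 + 6*y^2 + 12*y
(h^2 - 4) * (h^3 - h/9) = h^5 - 37*h^3/9 + 4*h/9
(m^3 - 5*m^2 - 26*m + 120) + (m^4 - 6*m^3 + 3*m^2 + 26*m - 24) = m^4 - 5*m^3 - 2*m^2 + 96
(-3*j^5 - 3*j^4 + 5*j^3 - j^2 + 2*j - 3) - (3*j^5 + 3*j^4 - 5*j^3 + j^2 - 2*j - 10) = -6*j^5 - 6*j^4 + 10*j^3 - 2*j^2 + 4*j + 7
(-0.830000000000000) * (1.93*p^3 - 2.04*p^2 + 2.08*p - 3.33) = -1.6019*p^3 + 1.6932*p^2 - 1.7264*p + 2.7639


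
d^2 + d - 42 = (d - 6)*(d + 7)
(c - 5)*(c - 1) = c^2 - 6*c + 5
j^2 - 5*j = j*(j - 5)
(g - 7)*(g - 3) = g^2 - 10*g + 21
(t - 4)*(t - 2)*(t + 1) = t^3 - 5*t^2 + 2*t + 8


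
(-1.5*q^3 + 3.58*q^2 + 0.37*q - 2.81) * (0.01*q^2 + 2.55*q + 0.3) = -0.015*q^5 - 3.7892*q^4 + 8.6827*q^3 + 1.9894*q^2 - 7.0545*q - 0.843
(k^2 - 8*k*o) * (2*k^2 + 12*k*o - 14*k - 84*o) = 2*k^4 - 4*k^3*o - 14*k^3 - 96*k^2*o^2 + 28*k^2*o + 672*k*o^2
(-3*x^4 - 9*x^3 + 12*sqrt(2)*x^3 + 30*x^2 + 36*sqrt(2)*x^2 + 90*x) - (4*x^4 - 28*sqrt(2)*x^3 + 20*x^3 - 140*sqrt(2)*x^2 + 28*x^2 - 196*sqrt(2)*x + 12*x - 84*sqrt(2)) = -7*x^4 - 29*x^3 + 40*sqrt(2)*x^3 + 2*x^2 + 176*sqrt(2)*x^2 + 78*x + 196*sqrt(2)*x + 84*sqrt(2)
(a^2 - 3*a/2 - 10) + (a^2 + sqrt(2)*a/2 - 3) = 2*a^2 - 3*a/2 + sqrt(2)*a/2 - 13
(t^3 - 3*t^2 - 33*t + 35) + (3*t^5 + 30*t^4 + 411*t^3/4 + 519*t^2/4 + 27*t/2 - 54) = 3*t^5 + 30*t^4 + 415*t^3/4 + 507*t^2/4 - 39*t/2 - 19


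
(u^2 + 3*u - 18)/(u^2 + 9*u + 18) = (u - 3)/(u + 3)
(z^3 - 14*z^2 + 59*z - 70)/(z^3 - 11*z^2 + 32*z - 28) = (z - 5)/(z - 2)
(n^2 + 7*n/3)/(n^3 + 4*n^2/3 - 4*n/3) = (3*n + 7)/(3*n^2 + 4*n - 4)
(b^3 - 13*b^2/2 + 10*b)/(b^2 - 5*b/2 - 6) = b*(2*b - 5)/(2*b + 3)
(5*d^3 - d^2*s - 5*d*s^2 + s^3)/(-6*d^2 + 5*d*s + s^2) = (-5*d^2 - 4*d*s + s^2)/(6*d + s)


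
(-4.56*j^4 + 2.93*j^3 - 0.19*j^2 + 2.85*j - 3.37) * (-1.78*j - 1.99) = 8.1168*j^5 + 3.859*j^4 - 5.4925*j^3 - 4.6949*j^2 + 0.327100000000001*j + 6.7063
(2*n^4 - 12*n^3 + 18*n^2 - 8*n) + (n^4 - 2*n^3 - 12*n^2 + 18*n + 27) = 3*n^4 - 14*n^3 + 6*n^2 + 10*n + 27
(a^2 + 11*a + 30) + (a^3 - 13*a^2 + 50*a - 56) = a^3 - 12*a^2 + 61*a - 26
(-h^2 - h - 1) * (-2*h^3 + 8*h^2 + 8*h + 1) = 2*h^5 - 6*h^4 - 14*h^3 - 17*h^2 - 9*h - 1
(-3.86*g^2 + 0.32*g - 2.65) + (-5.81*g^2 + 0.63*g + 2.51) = -9.67*g^2 + 0.95*g - 0.14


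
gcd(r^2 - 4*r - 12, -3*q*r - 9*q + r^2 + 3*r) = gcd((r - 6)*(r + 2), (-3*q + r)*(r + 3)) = 1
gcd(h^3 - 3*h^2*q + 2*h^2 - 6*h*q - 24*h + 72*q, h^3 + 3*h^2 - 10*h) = 1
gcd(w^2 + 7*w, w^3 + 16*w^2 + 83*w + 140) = w + 7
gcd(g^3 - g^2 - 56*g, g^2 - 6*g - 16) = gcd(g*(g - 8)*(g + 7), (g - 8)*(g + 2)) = g - 8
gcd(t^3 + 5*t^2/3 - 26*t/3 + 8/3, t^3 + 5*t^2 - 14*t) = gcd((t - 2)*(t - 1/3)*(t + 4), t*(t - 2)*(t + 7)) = t - 2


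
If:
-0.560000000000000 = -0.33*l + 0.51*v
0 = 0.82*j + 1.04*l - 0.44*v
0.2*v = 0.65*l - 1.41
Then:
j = -2.70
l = 2.29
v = 0.38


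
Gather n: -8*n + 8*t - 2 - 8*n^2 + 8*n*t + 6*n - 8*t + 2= -8*n^2 + n*(8*t - 2)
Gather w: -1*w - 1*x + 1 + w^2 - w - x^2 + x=w^2 - 2*w - x^2 + 1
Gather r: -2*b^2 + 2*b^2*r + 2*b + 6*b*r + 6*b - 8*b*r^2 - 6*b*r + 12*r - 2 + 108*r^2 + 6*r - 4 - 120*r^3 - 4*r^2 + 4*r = -2*b^2 + 8*b - 120*r^3 + r^2*(104 - 8*b) + r*(2*b^2 + 22) - 6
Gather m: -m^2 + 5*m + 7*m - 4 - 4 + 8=-m^2 + 12*m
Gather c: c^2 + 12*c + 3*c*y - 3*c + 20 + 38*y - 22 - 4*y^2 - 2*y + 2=c^2 + c*(3*y + 9) - 4*y^2 + 36*y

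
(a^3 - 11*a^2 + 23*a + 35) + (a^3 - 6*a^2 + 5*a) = 2*a^3 - 17*a^2 + 28*a + 35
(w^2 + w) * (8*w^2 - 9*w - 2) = 8*w^4 - w^3 - 11*w^2 - 2*w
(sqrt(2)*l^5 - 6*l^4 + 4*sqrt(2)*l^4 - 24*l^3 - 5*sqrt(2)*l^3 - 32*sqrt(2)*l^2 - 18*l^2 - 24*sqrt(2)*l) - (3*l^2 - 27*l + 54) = sqrt(2)*l^5 - 6*l^4 + 4*sqrt(2)*l^4 - 24*l^3 - 5*sqrt(2)*l^3 - 32*sqrt(2)*l^2 - 21*l^2 - 24*sqrt(2)*l + 27*l - 54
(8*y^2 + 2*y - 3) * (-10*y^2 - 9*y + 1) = -80*y^4 - 92*y^3 + 20*y^2 + 29*y - 3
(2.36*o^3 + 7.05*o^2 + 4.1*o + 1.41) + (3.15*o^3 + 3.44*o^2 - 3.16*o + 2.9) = 5.51*o^3 + 10.49*o^2 + 0.94*o + 4.31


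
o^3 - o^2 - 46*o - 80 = (o - 8)*(o + 2)*(o + 5)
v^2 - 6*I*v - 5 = (v - 5*I)*(v - I)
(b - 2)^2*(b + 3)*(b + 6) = b^4 + 5*b^3 - 14*b^2 - 36*b + 72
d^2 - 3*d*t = d*(d - 3*t)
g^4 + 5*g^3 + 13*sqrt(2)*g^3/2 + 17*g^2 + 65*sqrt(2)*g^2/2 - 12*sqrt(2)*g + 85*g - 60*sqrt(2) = (g + 5)*(g - sqrt(2)/2)*(g + 3*sqrt(2))*(g + 4*sqrt(2))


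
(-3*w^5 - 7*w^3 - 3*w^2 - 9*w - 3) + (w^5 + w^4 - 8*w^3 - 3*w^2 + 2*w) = -2*w^5 + w^4 - 15*w^3 - 6*w^2 - 7*w - 3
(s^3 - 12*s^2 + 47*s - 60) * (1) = s^3 - 12*s^2 + 47*s - 60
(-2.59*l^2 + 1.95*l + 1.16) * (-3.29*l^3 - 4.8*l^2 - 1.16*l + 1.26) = 8.5211*l^5 + 6.0165*l^4 - 10.172*l^3 - 11.0934*l^2 + 1.1114*l + 1.4616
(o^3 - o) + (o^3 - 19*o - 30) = 2*o^3 - 20*o - 30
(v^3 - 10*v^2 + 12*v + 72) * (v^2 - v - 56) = v^5 - 11*v^4 - 34*v^3 + 620*v^2 - 744*v - 4032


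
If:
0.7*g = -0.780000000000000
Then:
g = -1.11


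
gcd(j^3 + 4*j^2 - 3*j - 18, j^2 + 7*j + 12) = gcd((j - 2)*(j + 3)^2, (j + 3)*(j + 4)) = j + 3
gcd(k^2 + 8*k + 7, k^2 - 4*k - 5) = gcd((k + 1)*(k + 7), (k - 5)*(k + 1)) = k + 1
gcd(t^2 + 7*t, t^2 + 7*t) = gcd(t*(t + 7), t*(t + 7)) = t^2 + 7*t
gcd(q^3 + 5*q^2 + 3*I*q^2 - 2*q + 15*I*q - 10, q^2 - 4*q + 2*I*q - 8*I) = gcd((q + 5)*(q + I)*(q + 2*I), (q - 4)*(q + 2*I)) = q + 2*I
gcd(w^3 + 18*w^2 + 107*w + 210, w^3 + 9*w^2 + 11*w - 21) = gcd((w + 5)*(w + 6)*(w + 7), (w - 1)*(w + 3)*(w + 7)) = w + 7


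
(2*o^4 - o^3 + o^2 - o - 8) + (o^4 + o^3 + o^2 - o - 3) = 3*o^4 + 2*o^2 - 2*o - 11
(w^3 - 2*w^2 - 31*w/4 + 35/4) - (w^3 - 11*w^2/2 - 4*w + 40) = 7*w^2/2 - 15*w/4 - 125/4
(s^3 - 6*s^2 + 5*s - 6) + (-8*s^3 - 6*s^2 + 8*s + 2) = -7*s^3 - 12*s^2 + 13*s - 4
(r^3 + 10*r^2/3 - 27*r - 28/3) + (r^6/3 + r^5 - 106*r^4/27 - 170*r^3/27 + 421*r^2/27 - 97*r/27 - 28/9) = r^6/3 + r^5 - 106*r^4/27 - 143*r^3/27 + 511*r^2/27 - 826*r/27 - 112/9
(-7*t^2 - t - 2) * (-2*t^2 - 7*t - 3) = 14*t^4 + 51*t^3 + 32*t^2 + 17*t + 6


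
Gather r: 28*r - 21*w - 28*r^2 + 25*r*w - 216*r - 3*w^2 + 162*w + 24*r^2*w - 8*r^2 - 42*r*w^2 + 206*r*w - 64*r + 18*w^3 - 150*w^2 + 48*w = r^2*(24*w - 36) + r*(-42*w^2 + 231*w - 252) + 18*w^3 - 153*w^2 + 189*w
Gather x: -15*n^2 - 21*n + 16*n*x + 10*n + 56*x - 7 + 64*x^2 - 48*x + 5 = -15*n^2 - 11*n + 64*x^2 + x*(16*n + 8) - 2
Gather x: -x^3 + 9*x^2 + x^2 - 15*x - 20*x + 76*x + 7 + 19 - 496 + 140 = -x^3 + 10*x^2 + 41*x - 330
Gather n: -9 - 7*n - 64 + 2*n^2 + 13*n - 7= 2*n^2 + 6*n - 80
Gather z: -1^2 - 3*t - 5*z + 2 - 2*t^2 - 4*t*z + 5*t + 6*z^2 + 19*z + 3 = -2*t^2 + 2*t + 6*z^2 + z*(14 - 4*t) + 4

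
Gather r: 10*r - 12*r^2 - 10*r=-12*r^2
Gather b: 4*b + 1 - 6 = 4*b - 5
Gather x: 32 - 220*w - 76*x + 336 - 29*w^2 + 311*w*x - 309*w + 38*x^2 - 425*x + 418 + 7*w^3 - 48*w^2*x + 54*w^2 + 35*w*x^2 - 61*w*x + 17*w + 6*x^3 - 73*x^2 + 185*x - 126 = 7*w^3 + 25*w^2 - 512*w + 6*x^3 + x^2*(35*w - 35) + x*(-48*w^2 + 250*w - 316) + 660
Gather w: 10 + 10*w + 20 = 10*w + 30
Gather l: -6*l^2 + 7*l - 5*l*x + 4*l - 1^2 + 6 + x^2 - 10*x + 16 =-6*l^2 + l*(11 - 5*x) + x^2 - 10*x + 21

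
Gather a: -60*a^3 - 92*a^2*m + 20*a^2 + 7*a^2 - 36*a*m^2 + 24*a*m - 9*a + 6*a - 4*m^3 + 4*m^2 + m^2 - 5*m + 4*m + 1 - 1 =-60*a^3 + a^2*(27 - 92*m) + a*(-36*m^2 + 24*m - 3) - 4*m^3 + 5*m^2 - m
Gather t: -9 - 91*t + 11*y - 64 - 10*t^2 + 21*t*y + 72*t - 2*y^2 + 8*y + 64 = -10*t^2 + t*(21*y - 19) - 2*y^2 + 19*y - 9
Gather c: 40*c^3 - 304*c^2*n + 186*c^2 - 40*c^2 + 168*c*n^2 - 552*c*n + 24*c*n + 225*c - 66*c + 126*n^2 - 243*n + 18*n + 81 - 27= 40*c^3 + c^2*(146 - 304*n) + c*(168*n^2 - 528*n + 159) + 126*n^2 - 225*n + 54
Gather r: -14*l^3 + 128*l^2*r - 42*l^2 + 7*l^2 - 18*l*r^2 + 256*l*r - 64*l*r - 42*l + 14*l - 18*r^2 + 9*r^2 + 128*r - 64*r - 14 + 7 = -14*l^3 - 35*l^2 - 28*l + r^2*(-18*l - 9) + r*(128*l^2 + 192*l + 64) - 7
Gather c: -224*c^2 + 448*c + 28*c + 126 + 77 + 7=-224*c^2 + 476*c + 210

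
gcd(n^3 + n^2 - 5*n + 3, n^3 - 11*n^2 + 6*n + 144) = n + 3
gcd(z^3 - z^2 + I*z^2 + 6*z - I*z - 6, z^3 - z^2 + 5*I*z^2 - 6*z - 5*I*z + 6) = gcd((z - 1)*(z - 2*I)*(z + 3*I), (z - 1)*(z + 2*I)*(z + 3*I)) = z^2 + z*(-1 + 3*I) - 3*I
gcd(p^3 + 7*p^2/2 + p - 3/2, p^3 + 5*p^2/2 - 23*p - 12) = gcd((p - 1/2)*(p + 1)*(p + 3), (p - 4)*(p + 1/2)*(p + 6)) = 1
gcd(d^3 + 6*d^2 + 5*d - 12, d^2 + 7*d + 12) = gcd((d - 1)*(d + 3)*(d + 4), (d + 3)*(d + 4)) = d^2 + 7*d + 12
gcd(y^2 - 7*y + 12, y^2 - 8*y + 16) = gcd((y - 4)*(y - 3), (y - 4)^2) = y - 4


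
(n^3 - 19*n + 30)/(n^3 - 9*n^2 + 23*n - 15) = (n^2 + 3*n - 10)/(n^2 - 6*n + 5)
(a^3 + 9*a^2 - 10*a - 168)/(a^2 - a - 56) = (a^2 + 2*a - 24)/(a - 8)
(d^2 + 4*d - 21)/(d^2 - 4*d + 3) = (d + 7)/(d - 1)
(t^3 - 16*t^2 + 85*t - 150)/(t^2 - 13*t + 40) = (t^2 - 11*t + 30)/(t - 8)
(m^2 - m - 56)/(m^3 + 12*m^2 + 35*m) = (m - 8)/(m*(m + 5))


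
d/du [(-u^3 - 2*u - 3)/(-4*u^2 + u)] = (4*u^4 - 2*u^3 - 8*u^2 - 24*u + 3)/(u^2*(16*u^2 - 8*u + 1))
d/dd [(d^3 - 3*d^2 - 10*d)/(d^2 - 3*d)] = (d^2 - 6*d + 19)/(d^2 - 6*d + 9)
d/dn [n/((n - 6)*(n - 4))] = (24 - n^2)/(n^4 - 20*n^3 + 148*n^2 - 480*n + 576)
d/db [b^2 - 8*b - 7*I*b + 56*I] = 2*b - 8 - 7*I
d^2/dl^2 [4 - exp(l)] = -exp(l)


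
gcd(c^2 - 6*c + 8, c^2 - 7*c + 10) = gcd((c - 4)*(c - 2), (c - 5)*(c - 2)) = c - 2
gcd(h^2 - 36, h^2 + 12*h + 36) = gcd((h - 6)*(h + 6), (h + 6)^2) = h + 6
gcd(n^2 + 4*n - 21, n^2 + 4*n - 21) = n^2 + 4*n - 21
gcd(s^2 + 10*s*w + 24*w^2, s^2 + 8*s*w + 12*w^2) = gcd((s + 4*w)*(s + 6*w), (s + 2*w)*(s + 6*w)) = s + 6*w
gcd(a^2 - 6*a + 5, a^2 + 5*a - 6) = a - 1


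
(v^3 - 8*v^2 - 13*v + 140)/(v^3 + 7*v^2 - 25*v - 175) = (v^2 - 3*v - 28)/(v^2 + 12*v + 35)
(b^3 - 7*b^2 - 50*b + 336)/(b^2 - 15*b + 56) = (b^2 + b - 42)/(b - 7)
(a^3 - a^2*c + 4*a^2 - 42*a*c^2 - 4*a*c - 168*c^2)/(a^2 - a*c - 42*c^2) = a + 4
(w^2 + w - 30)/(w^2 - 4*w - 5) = (w + 6)/(w + 1)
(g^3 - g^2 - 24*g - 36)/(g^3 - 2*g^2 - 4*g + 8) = (g^2 - 3*g - 18)/(g^2 - 4*g + 4)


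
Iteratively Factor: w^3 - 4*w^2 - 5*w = (w + 1)*(w^2 - 5*w) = (w - 5)*(w + 1)*(w)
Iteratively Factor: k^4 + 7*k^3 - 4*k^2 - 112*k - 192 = (k + 3)*(k^3 + 4*k^2 - 16*k - 64) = (k + 3)*(k + 4)*(k^2 - 16) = (k - 4)*(k + 3)*(k + 4)*(k + 4)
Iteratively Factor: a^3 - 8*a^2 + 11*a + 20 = (a - 5)*(a^2 - 3*a - 4) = (a - 5)*(a + 1)*(a - 4)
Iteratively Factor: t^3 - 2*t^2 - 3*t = (t + 1)*(t^2 - 3*t) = (t - 3)*(t + 1)*(t)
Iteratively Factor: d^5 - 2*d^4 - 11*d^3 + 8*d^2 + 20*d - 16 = (d - 4)*(d^4 + 2*d^3 - 3*d^2 - 4*d + 4) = (d - 4)*(d + 2)*(d^3 - 3*d + 2) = (d - 4)*(d - 1)*(d + 2)*(d^2 + d - 2) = (d - 4)*(d - 1)*(d + 2)^2*(d - 1)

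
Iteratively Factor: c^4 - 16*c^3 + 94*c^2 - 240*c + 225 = (c - 3)*(c^3 - 13*c^2 + 55*c - 75) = (c - 5)*(c - 3)*(c^2 - 8*c + 15) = (c - 5)^2*(c - 3)*(c - 3)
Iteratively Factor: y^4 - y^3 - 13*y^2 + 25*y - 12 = (y - 1)*(y^3 - 13*y + 12) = (y - 3)*(y - 1)*(y^2 + 3*y - 4) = (y - 3)*(y - 1)^2*(y + 4)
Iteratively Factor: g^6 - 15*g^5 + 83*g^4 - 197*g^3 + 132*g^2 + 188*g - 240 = (g - 2)*(g^5 - 13*g^4 + 57*g^3 - 83*g^2 - 34*g + 120) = (g - 5)*(g - 2)*(g^4 - 8*g^3 + 17*g^2 + 2*g - 24) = (g - 5)*(g - 2)^2*(g^3 - 6*g^2 + 5*g + 12) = (g - 5)*(g - 4)*(g - 2)^2*(g^2 - 2*g - 3) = (g - 5)*(g - 4)*(g - 2)^2*(g + 1)*(g - 3)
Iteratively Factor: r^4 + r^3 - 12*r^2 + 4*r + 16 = (r + 1)*(r^3 - 12*r + 16) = (r + 1)*(r + 4)*(r^2 - 4*r + 4) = (r - 2)*(r + 1)*(r + 4)*(r - 2)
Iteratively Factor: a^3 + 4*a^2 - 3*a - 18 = (a + 3)*(a^2 + a - 6) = (a - 2)*(a + 3)*(a + 3)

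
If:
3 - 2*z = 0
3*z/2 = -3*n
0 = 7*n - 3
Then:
No Solution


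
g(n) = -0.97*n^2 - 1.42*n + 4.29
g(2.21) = -3.59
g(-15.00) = -192.66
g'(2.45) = -6.17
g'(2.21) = -5.71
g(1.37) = 0.52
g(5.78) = -36.32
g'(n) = -1.94*n - 1.42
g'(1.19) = -3.73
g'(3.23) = -7.69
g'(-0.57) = -0.31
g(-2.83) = 0.54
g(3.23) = -10.42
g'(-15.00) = 27.68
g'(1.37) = -4.08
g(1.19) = 1.23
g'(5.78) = -12.63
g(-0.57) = 4.78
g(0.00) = 4.29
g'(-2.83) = 4.07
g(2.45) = -5.01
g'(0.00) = -1.42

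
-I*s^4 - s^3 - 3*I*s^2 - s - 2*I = (s - 2*I)*(s - I)*(s + I)*(-I*s + 1)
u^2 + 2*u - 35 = (u - 5)*(u + 7)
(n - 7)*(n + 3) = n^2 - 4*n - 21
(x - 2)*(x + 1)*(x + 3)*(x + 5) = x^4 + 7*x^3 + 5*x^2 - 31*x - 30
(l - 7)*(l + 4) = l^2 - 3*l - 28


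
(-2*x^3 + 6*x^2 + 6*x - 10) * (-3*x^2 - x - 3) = 6*x^5 - 16*x^4 - 18*x^3 + 6*x^2 - 8*x + 30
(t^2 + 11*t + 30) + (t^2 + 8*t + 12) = 2*t^2 + 19*t + 42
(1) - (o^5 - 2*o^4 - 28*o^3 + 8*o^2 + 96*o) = -o^5 + 2*o^4 + 28*o^3 - 8*o^2 - 96*o + 1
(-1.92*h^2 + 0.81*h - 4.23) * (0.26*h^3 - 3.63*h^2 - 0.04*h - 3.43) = -0.4992*h^5 + 7.1802*h^4 - 3.9633*h^3 + 21.9081*h^2 - 2.6091*h + 14.5089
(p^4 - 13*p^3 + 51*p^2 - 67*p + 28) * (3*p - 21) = 3*p^5 - 60*p^4 + 426*p^3 - 1272*p^2 + 1491*p - 588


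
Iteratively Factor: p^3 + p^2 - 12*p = (p + 4)*(p^2 - 3*p) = (p - 3)*(p + 4)*(p)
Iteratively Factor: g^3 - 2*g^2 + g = (g - 1)*(g^2 - g) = (g - 1)^2*(g)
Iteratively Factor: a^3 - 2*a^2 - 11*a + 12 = (a - 1)*(a^2 - a - 12) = (a - 4)*(a - 1)*(a + 3)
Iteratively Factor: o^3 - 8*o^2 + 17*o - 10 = (o - 1)*(o^2 - 7*o + 10) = (o - 5)*(o - 1)*(o - 2)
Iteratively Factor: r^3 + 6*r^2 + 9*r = (r + 3)*(r^2 + 3*r) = (r + 3)^2*(r)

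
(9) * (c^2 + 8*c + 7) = 9*c^2 + 72*c + 63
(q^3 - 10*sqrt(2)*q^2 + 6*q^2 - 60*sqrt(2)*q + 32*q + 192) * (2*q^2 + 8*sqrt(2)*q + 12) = 2*q^5 - 12*sqrt(2)*q^4 + 12*q^4 - 72*sqrt(2)*q^3 - 84*q^3 - 504*q^2 + 136*sqrt(2)*q^2 + 384*q + 816*sqrt(2)*q + 2304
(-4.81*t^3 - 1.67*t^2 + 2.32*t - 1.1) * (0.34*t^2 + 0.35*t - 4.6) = -1.6354*t^5 - 2.2513*t^4 + 22.3303*t^3 + 8.12*t^2 - 11.057*t + 5.06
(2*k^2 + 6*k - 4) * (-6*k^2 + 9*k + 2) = -12*k^4 - 18*k^3 + 82*k^2 - 24*k - 8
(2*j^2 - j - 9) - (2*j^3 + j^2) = -2*j^3 + j^2 - j - 9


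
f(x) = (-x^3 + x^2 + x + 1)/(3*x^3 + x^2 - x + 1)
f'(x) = (-9*x^2 - 2*x + 1)*(-x^3 + x^2 + x + 1)/(3*x^3 + x^2 - x + 1)^2 + (-3*x^2 + 2*x + 1)/(3*x^3 + x^2 - x + 1)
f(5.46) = -0.25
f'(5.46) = -0.02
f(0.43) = 1.55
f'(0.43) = -1.06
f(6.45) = -0.26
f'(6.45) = -0.01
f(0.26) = 1.52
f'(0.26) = 1.30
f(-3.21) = -0.49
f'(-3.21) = -0.06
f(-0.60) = 0.74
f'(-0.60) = -1.57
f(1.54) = 0.10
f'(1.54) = -0.42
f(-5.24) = -0.42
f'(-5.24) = -0.02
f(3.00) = -0.16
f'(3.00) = -0.07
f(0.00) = 1.00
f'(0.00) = 2.00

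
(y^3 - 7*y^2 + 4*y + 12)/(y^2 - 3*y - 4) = (y^2 - 8*y + 12)/(y - 4)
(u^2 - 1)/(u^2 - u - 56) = (1 - u^2)/(-u^2 + u + 56)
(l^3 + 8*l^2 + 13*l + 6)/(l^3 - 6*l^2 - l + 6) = (l^2 + 7*l + 6)/(l^2 - 7*l + 6)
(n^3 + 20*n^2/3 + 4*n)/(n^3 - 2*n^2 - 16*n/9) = 3*(n + 6)/(3*n - 8)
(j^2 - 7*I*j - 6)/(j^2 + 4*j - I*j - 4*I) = (j - 6*I)/(j + 4)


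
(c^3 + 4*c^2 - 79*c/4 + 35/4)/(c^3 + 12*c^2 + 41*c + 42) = (c^2 - 3*c + 5/4)/(c^2 + 5*c + 6)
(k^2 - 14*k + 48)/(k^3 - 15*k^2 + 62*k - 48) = 1/(k - 1)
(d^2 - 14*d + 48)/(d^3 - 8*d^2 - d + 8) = (d - 6)/(d^2 - 1)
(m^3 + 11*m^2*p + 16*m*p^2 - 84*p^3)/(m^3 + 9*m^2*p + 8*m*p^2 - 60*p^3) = (m + 7*p)/(m + 5*p)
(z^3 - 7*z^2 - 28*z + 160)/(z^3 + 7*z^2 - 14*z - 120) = (z - 8)/(z + 6)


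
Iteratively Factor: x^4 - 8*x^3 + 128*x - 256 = (x - 4)*(x^3 - 4*x^2 - 16*x + 64) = (x - 4)^2*(x^2 - 16) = (x - 4)^2*(x + 4)*(x - 4)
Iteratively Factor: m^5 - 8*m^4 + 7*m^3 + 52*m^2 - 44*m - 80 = (m - 4)*(m^4 - 4*m^3 - 9*m^2 + 16*m + 20) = (m - 4)*(m + 2)*(m^3 - 6*m^2 + 3*m + 10) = (m - 5)*(m - 4)*(m + 2)*(m^2 - m - 2) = (m - 5)*(m - 4)*(m - 2)*(m + 2)*(m + 1)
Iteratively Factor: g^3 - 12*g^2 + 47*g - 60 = (g - 4)*(g^2 - 8*g + 15) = (g - 4)*(g - 3)*(g - 5)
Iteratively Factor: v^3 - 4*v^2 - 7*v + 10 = (v + 2)*(v^2 - 6*v + 5) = (v - 5)*(v + 2)*(v - 1)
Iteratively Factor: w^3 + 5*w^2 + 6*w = (w)*(w^2 + 5*w + 6) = w*(w + 2)*(w + 3)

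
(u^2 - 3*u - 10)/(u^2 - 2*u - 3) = (-u^2 + 3*u + 10)/(-u^2 + 2*u + 3)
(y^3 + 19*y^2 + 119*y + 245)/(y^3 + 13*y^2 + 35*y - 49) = (y + 5)/(y - 1)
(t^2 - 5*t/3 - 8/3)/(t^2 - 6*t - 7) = (t - 8/3)/(t - 7)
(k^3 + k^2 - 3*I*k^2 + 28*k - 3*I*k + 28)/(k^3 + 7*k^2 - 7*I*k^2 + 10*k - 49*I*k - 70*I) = (k^2 + k*(1 + 4*I) + 4*I)/(k^2 + 7*k + 10)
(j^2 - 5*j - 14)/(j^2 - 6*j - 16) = (j - 7)/(j - 8)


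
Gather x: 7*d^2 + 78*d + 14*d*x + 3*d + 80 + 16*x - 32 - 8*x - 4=7*d^2 + 81*d + x*(14*d + 8) + 44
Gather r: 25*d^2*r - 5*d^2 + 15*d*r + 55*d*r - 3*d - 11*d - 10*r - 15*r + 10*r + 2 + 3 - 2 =-5*d^2 - 14*d + r*(25*d^2 + 70*d - 15) + 3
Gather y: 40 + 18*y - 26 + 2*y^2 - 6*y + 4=2*y^2 + 12*y + 18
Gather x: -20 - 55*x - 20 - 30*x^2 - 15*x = -30*x^2 - 70*x - 40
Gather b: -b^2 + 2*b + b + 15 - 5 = -b^2 + 3*b + 10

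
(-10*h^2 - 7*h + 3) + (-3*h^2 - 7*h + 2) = -13*h^2 - 14*h + 5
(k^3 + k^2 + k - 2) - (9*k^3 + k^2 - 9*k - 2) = -8*k^3 + 10*k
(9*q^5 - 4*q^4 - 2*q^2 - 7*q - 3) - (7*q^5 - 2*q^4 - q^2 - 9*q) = 2*q^5 - 2*q^4 - q^2 + 2*q - 3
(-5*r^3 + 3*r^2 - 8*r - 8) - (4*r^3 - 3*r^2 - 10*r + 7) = -9*r^3 + 6*r^2 + 2*r - 15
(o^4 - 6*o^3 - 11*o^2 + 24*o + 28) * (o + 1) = o^5 - 5*o^4 - 17*o^3 + 13*o^2 + 52*o + 28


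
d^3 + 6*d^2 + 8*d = d*(d + 2)*(d + 4)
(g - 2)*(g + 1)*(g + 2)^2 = g^4 + 3*g^3 - 2*g^2 - 12*g - 8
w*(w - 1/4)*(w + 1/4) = w^3 - w/16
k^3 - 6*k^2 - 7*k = k*(k - 7)*(k + 1)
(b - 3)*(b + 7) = b^2 + 4*b - 21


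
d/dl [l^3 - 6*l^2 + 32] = 3*l*(l - 4)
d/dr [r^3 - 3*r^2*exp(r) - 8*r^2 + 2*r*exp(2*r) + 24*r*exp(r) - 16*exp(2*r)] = -3*r^2*exp(r) + 3*r^2 + 4*r*exp(2*r) + 18*r*exp(r) - 16*r - 30*exp(2*r) + 24*exp(r)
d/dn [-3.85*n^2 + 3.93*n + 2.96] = 3.93 - 7.7*n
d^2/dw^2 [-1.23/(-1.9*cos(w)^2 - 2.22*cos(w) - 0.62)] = (-17.7612*(1 - cos(w)^2)^2 - 15.56442*cos(w)^3 - 9.146772*cos(w)^2 + 32.821812*cos(w) + 26.987184)/(1.9*cos(w)^2 + 2.22*cos(w) + 0.62)^3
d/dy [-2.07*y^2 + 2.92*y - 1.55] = 2.92 - 4.14*y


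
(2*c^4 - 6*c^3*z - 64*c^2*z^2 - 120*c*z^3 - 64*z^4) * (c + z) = 2*c^5 - 4*c^4*z - 70*c^3*z^2 - 184*c^2*z^3 - 184*c*z^4 - 64*z^5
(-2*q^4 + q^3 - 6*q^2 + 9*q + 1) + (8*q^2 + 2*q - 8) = -2*q^4 + q^3 + 2*q^2 + 11*q - 7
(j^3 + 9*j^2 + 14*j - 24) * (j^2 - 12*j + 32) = j^5 - 3*j^4 - 62*j^3 + 96*j^2 + 736*j - 768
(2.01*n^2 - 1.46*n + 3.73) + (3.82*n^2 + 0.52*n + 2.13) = 5.83*n^2 - 0.94*n + 5.86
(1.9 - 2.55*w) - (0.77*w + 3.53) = -3.32*w - 1.63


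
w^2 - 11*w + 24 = (w - 8)*(w - 3)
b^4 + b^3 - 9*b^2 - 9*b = b*(b - 3)*(b + 1)*(b + 3)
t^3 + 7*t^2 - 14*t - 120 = (t - 4)*(t + 5)*(t + 6)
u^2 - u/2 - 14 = (u - 4)*(u + 7/2)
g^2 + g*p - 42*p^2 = (g - 6*p)*(g + 7*p)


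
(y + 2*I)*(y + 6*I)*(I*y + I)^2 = -y^4 - 2*y^3 - 8*I*y^3 + 11*y^2 - 16*I*y^2 + 24*y - 8*I*y + 12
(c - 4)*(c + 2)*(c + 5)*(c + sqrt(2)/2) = c^4 + sqrt(2)*c^3/2 + 3*c^3 - 18*c^2 + 3*sqrt(2)*c^2/2 - 40*c - 9*sqrt(2)*c - 20*sqrt(2)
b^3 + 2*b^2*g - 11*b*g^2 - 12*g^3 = (b - 3*g)*(b + g)*(b + 4*g)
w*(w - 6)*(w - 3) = w^3 - 9*w^2 + 18*w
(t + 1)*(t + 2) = t^2 + 3*t + 2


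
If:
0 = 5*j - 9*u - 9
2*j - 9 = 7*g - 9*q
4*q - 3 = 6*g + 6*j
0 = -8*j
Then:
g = 9/26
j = 0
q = 33/26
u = -1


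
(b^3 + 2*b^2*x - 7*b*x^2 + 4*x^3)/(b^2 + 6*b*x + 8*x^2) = (b^2 - 2*b*x + x^2)/(b + 2*x)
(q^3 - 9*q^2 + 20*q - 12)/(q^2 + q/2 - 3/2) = 2*(q^2 - 8*q + 12)/(2*q + 3)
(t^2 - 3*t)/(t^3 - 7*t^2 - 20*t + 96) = t/(t^2 - 4*t - 32)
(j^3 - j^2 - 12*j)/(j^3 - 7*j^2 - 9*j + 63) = j*(j - 4)/(j^2 - 10*j + 21)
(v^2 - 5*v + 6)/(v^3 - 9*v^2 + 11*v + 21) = (v - 2)/(v^2 - 6*v - 7)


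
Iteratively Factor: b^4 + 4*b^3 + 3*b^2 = (b + 1)*(b^3 + 3*b^2) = b*(b + 1)*(b^2 + 3*b) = b*(b + 1)*(b + 3)*(b)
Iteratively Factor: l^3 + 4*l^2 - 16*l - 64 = (l + 4)*(l^2 - 16) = (l + 4)^2*(l - 4)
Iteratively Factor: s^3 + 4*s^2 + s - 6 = (s + 3)*(s^2 + s - 2) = (s + 2)*(s + 3)*(s - 1)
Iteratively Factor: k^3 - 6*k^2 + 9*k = (k)*(k^2 - 6*k + 9) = k*(k - 3)*(k - 3)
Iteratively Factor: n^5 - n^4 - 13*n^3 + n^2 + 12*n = (n - 1)*(n^4 - 13*n^2 - 12*n) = n*(n - 1)*(n^3 - 13*n - 12) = n*(n - 1)*(n + 1)*(n^2 - n - 12) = n*(n - 4)*(n - 1)*(n + 1)*(n + 3)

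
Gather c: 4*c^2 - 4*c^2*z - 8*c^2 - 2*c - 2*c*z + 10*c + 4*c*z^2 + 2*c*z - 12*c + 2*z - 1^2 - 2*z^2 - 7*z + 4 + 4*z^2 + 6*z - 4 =c^2*(-4*z - 4) + c*(4*z^2 - 4) + 2*z^2 + z - 1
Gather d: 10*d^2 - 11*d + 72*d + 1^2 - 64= 10*d^2 + 61*d - 63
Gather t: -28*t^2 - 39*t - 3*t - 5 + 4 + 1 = -28*t^2 - 42*t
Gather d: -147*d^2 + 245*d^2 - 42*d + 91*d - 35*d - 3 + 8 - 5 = 98*d^2 + 14*d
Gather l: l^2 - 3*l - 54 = l^2 - 3*l - 54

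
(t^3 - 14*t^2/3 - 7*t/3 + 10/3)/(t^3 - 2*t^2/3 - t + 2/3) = (t - 5)/(t - 1)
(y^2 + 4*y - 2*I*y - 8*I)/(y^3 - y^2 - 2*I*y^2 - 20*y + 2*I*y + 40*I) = 1/(y - 5)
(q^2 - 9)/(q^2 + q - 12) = (q + 3)/(q + 4)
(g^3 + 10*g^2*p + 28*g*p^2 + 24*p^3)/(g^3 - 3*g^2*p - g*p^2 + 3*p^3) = (g^3 + 10*g^2*p + 28*g*p^2 + 24*p^3)/(g^3 - 3*g^2*p - g*p^2 + 3*p^3)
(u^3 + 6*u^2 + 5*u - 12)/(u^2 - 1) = (u^2 + 7*u + 12)/(u + 1)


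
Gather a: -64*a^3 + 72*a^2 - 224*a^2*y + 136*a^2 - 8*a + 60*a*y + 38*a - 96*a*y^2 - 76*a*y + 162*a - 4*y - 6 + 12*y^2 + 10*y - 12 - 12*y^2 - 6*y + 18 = -64*a^3 + a^2*(208 - 224*y) + a*(-96*y^2 - 16*y + 192)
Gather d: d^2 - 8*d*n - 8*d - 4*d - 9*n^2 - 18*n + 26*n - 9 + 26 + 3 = d^2 + d*(-8*n - 12) - 9*n^2 + 8*n + 20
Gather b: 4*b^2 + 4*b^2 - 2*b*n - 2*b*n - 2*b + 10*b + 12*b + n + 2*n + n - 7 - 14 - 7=8*b^2 + b*(20 - 4*n) + 4*n - 28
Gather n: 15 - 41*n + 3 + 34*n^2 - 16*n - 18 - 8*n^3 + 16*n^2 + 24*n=-8*n^3 + 50*n^2 - 33*n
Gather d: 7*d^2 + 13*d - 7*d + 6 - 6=7*d^2 + 6*d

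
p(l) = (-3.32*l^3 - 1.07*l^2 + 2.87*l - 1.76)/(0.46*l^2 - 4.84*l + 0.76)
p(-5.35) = 11.57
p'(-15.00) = -5.97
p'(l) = (4.84 - 0.92*l)*(-3.32*l^3 - 1.07*l^2 + 2.87*l - 1.76)/(0.46*l^2 - 4.84*l + 0.76)^2 + (-9.96*l^2 - 2.14*l + 2.87)/(0.46*l^2 - 4.84*l + 0.76)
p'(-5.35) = -3.96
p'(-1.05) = -1.23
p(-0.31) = -1.15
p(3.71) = 16.14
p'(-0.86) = -1.10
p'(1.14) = 1.96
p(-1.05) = -0.33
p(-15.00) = 61.74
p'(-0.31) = -1.44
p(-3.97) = 6.53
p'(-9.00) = -5.07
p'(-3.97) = -3.31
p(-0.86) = -0.55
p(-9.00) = 28.27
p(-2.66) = 2.70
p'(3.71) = 10.96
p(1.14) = 1.15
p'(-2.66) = -2.50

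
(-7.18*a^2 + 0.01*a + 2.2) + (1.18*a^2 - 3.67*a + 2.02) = -6.0*a^2 - 3.66*a + 4.22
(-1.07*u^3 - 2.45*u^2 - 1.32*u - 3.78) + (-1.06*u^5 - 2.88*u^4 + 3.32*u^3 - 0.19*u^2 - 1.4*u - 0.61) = -1.06*u^5 - 2.88*u^4 + 2.25*u^3 - 2.64*u^2 - 2.72*u - 4.39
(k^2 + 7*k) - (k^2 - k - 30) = 8*k + 30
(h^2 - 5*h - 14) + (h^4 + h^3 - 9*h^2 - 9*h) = h^4 + h^3 - 8*h^2 - 14*h - 14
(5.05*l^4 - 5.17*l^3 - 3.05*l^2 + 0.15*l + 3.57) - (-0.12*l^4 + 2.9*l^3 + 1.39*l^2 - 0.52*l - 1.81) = 5.17*l^4 - 8.07*l^3 - 4.44*l^2 + 0.67*l + 5.38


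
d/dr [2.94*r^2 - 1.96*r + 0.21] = 5.88*r - 1.96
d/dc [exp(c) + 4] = exp(c)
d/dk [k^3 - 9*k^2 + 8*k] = 3*k^2 - 18*k + 8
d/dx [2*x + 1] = 2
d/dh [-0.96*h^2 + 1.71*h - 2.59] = 1.71 - 1.92*h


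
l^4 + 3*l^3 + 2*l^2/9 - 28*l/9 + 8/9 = (l - 2/3)*(l - 1/3)*(l + 2)^2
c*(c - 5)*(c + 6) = c^3 + c^2 - 30*c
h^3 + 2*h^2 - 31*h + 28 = (h - 4)*(h - 1)*(h + 7)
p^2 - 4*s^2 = (p - 2*s)*(p + 2*s)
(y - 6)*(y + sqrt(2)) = y^2 - 6*y + sqrt(2)*y - 6*sqrt(2)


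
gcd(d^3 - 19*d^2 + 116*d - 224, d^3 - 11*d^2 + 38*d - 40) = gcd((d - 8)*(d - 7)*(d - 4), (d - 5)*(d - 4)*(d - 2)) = d - 4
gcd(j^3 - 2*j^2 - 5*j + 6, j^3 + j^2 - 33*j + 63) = j - 3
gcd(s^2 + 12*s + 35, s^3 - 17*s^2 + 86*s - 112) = 1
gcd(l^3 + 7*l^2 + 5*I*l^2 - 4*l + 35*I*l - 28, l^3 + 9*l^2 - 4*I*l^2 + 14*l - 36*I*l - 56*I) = l + 7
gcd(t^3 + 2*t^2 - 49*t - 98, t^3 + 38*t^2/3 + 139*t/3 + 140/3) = t + 7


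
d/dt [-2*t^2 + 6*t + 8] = 6 - 4*t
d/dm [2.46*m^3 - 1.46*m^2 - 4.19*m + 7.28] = 7.38*m^2 - 2.92*m - 4.19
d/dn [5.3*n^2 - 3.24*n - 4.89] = 10.6*n - 3.24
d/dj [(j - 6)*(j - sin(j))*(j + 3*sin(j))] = (6 - j)*(j + 3*sin(j))*(cos(j) - 1) + (j - 6)*(j - sin(j))*(3*cos(j) + 1) + (j - sin(j))*(j + 3*sin(j))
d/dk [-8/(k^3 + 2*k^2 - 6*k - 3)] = 8*(3*k^2 + 4*k - 6)/(k^3 + 2*k^2 - 6*k - 3)^2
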